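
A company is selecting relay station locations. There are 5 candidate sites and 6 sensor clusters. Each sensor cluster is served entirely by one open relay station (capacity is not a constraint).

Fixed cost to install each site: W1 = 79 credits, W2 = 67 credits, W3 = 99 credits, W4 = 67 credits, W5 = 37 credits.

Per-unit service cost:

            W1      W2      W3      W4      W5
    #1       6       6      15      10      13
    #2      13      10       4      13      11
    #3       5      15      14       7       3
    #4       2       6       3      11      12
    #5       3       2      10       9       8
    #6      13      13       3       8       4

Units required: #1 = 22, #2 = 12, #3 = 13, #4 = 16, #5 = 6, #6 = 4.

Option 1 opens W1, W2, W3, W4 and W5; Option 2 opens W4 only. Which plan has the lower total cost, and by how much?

Option 1 is cheaper by 172.

Option 1: {W1, W2, W3, W4, W5}: #1→W1 6·22=132, #2→W3 4·12=48, #3→W5 3·13=39, #4→W1 2·16=32, #5→W2 2·6=12, #6→W3 3·4=12. Service 275; fixed 349; total 624.
Option 2: {W4}: #1→W4 10·22=220, #2→W4 13·12=156, #3→W4 7·13=91, #4→W4 11·16=176, #5→W4 9·6=54, #6→W4 8·4=32. Service 729; fixed 67; total 796.
Difference: |624 − 796| = 172.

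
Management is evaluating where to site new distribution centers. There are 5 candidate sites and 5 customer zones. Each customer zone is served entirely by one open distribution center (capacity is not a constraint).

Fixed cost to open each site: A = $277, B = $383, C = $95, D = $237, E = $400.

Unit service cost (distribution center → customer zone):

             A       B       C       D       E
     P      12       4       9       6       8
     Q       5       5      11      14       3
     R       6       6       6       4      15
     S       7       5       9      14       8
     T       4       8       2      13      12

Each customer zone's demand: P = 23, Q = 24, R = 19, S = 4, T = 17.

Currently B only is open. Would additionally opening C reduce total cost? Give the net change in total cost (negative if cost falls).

Yes — net change −7 (cost falls by 7).

Current service cost with {B}: 482.
Adding C: each customer zone re-picks its cheapest; new service cost 380, saving 102.
Extra fixed cost: 95. Net change = 95 − 102 = -7.
(Totals: 865 → 858.)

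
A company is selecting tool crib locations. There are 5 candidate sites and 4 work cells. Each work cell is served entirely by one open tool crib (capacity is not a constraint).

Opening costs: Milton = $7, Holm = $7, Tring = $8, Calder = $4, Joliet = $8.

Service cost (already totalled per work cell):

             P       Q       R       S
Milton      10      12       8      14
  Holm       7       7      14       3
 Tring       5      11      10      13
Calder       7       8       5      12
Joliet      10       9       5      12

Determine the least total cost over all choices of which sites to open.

For any fixed open set, each work cell goes to its cheapest open site; total = fixed + service.
{Holm, Calder}: P→Holm 7, Q→Holm 7, R→Calder 5, S→Holm 3. Service 22; fixed 11; total 33.
{Calder}: P→Calder 7, Q→Calder 8, R→Calder 5, S→Calder 12. Service 32; fixed 4; total 36.
{Holm, Joliet}: P→Holm 7, Q→Holm 7, R→Joliet 5, S→Holm 3. Service 22; fixed 15; total 37.
{Milton, Holm, Tring, Calder, Joliet}: service 20 + fixed 34 = 54
No other subset beats 33.

Minimum total cost: 33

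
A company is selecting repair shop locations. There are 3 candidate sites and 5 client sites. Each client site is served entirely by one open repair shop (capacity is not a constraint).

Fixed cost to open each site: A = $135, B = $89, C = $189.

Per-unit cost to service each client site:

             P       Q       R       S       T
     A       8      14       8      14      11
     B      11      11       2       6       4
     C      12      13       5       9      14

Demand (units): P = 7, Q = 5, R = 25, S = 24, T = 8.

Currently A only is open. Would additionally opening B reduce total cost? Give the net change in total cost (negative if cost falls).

Current service cost with {A}: 750.
Adding B: each client site re-picks its cheapest; new service cost 337, saving 413.
Extra fixed cost: 89. Net change = 89 − 413 = -324.
(Totals: 885 → 561.)

Yes — net change −324 (cost falls by 324).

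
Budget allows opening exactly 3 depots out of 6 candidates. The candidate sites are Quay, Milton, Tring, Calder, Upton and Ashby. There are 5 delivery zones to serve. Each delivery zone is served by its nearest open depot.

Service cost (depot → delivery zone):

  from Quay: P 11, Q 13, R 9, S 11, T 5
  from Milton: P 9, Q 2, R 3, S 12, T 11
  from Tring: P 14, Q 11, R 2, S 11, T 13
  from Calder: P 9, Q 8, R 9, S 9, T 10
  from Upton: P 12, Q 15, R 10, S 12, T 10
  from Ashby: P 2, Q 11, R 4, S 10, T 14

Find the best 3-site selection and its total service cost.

With exactly 3 open, each delivery zone uses its cheapest among the chosen.
{Quay, Milton, Ashby}: P→Ashby 2, Q→Milton 2, R→Milton 3, S→Ashby 10, T→Quay 5. Service cost 22.
{Milton, Calder, Ashby}: service cost 26
{Milton, Tring, Ashby}: service cost 27
Among all 20 size-3 choices, {Quay, Milton, Ashby} is lowest.

Choose Quay, Milton and Ashby; total service cost 22.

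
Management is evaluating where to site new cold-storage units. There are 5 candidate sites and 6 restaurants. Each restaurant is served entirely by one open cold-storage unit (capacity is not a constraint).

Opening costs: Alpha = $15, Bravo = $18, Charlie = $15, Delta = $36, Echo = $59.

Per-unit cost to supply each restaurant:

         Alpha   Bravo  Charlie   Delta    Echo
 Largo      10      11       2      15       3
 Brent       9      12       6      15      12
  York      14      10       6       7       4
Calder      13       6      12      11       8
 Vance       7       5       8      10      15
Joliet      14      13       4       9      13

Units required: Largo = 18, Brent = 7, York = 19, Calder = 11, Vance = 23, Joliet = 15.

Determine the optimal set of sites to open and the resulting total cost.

Open Bravo and Charlie; minimum total cost 466.

For any fixed open set, each restaurant goes to its cheapest open site; total = fixed + service.
{Bravo, Charlie}: Largo→Charlie 2·18=36, Brent→Charlie 6·7=42, York→Charlie 6·19=114, Calder→Bravo 6·11=66, Vance→Bravo 5·23=115, Joliet→Charlie 4·15=60. Service 433; fixed 33; total 466.
{Alpha, Bravo, Charlie}: service 433 + fixed 48 = 481
{Bravo, Charlie, Echo}: Largo→Charlie 2·18=36, Brent→Charlie 6·7=42, York→Echo 4·19=76, Calder→Bravo 6·11=66, Vance→Bravo 5·23=115, Joliet→Charlie 4·15=60. Service 395; fixed 92; total 487.
{Alpha, Bravo, Charlie, Delta, Echo}: Largo→Charlie 2·18=36, Brent→Charlie 6·7=42, York→Echo 4·19=76, Calder→Bravo 6·11=66, Vance→Bravo 5·23=115, Joliet→Charlie 4·15=60. Service 395; fixed 143; total 538.
No other subset beats 466.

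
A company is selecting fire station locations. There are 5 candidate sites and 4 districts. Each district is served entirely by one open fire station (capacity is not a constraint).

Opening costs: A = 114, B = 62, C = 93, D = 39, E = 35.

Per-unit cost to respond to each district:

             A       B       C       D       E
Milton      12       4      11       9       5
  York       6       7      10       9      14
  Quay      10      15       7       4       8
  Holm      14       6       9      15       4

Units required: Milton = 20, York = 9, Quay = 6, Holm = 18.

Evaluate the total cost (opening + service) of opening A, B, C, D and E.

Total cost: 573

Each district is assigned to its cheapest site among the open ones.
{A, B, C, D, E}: Milton→B 4·20=80, York→A 6·9=54, Quay→D 4·6=24, Holm→E 4·18=72. Service 230; fixed 343; total 573.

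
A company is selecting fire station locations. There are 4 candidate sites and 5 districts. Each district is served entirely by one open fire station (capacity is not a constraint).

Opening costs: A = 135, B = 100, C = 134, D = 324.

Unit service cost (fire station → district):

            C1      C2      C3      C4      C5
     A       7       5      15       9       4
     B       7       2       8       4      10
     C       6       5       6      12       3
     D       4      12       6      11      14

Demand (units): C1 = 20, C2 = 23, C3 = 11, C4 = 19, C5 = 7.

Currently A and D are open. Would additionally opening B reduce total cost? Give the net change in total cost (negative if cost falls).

Yes — net change −64 (cost falls by 64).

Current service cost with {A, D}: 460.
Adding B: each district re-picks its cheapest; new service cost 296, saving 164.
Extra fixed cost: 100. Net change = 100 − 164 = -64.
(Totals: 919 → 855.)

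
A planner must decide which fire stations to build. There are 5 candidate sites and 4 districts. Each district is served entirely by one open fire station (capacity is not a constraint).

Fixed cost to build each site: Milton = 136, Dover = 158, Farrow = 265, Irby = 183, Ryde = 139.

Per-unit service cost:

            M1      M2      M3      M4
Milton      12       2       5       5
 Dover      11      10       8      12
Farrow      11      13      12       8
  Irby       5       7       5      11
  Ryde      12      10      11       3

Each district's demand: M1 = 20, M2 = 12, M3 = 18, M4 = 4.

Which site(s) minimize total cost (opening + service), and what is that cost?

Open Irby only; minimum total cost 501.

For any fixed open set, each district goes to its cheapest open site; total = fixed + service.
{Irby}: M1→Irby 5·20=100, M2→Irby 7·12=84, M3→Irby 5·18=90, M4→Irby 11·4=44. Service 318; fixed 183; total 501.
{Milton}: service 374 + fixed 136 = 510
{Milton, Irby}: M1→Irby 5·20=100, M2→Milton 2·12=24, M3→Milton 5·18=90, M4→Milton 5·4=20. Service 234; fixed 319; total 553.
{Milton, Dover, Farrow, Irby, Ryde}: service 226 + fixed 881 = 1107
No other subset beats 501.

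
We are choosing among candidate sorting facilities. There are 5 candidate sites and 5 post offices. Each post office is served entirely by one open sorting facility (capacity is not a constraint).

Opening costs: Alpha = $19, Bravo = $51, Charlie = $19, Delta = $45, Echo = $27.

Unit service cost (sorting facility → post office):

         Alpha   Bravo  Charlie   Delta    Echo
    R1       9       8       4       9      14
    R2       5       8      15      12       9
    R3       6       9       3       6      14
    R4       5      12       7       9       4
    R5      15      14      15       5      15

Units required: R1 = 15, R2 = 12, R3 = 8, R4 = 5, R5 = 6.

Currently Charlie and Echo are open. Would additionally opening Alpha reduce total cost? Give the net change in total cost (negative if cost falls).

Current service cost with {Charlie, Echo}: 302.
Adding Alpha: each post office re-picks its cheapest; new service cost 254, saving 48.
Extra fixed cost: 19. Net change = 19 − 48 = -29.
(Totals: 348 → 319.)

Yes — net change −29 (cost falls by 29).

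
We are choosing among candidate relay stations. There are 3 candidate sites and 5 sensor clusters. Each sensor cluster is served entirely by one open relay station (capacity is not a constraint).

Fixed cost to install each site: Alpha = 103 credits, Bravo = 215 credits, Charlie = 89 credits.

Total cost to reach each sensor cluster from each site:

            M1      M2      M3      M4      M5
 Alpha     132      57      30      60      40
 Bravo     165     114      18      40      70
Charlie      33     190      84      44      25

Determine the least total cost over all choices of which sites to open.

For any fixed open set, each sensor cluster goes to its cheapest open site; total = fixed + service.
{Alpha, Charlie}: M1→Charlie 33, M2→Alpha 57, M3→Alpha 30, M4→Charlie 44, M5→Charlie 25. Service 189; fixed 192; total 381.
{Alpha}: service 319 + fixed 103 = 422
{Charlie}: M1→Charlie 33, M2→Charlie 190, M3→Charlie 84, M4→Charlie 44, M5→Charlie 25. Service 376; fixed 89; total 465.
{Alpha, Bravo, Charlie}: service 173 + fixed 407 = 580
No other subset beats 381.

Minimum total cost: 381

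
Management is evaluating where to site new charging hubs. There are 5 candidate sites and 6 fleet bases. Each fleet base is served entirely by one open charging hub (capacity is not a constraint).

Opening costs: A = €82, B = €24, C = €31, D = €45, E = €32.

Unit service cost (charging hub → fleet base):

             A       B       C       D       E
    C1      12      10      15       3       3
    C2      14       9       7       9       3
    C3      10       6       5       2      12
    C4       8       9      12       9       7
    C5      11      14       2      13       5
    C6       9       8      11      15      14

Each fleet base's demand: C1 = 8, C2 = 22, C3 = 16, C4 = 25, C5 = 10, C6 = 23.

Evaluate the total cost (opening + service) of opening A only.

Total cost: 1163

Each fleet base is assigned to its cheapest site among the open ones.
{A}: C1→A 12·8=96, C2→A 14·22=308, C3→A 10·16=160, C4→A 8·25=200, C5→A 11·10=110, C6→A 9·23=207. Service 1081; fixed 82; total 1163.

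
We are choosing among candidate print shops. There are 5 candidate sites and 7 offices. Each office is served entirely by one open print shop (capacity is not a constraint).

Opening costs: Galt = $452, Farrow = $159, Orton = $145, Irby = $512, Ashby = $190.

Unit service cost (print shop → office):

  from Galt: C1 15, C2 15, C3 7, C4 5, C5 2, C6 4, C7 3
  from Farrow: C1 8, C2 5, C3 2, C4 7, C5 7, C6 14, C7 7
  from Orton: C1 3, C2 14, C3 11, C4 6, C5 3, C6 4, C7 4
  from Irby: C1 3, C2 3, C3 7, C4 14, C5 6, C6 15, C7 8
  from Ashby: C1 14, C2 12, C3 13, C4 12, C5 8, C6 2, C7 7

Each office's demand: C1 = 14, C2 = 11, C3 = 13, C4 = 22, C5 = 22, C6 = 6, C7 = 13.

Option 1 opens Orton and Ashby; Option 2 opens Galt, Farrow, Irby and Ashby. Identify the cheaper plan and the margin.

Option 1: {Orton, Ashby}: C1→Orton 3·14=42, C2→Ashby 12·11=132, C3→Orton 11·13=143, C4→Orton 6·22=132, C5→Orton 3·22=66, C6→Ashby 2·6=12, C7→Orton 4·13=52. Service 579; fixed 335; total 914.
Option 2: {Galt, Farrow, Irby, Ashby}: C1→Irby 3·14=42, C2→Irby 3·11=33, C3→Farrow 2·13=26, C4→Galt 5·22=110, C5→Galt 2·22=44, C6→Ashby 2·6=12, C7→Galt 3·13=39. Service 306; fixed 1313; total 1619.
Difference: |914 − 1619| = 705.

Option 1 is cheaper by 705.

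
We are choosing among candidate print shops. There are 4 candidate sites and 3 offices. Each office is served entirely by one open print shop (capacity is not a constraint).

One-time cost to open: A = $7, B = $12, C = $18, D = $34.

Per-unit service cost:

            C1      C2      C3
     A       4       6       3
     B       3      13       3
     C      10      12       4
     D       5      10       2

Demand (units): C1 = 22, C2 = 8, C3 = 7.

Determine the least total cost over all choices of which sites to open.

Minimum total cost: 154

For any fixed open set, each office goes to its cheapest open site; total = fixed + service.
{A, B}: C1→B 3·22=66, C2→A 6·8=48, C3→A 3·7=21. Service 135; fixed 19; total 154.
{A}: service 157 + fixed 7 = 164
{A, B, C}: C1→B 3·22=66, C2→A 6·8=48, C3→A 3·7=21. Service 135; fixed 37; total 172.
{A, B, C, D}: service 128 + fixed 71 = 199
No other subset beats 154.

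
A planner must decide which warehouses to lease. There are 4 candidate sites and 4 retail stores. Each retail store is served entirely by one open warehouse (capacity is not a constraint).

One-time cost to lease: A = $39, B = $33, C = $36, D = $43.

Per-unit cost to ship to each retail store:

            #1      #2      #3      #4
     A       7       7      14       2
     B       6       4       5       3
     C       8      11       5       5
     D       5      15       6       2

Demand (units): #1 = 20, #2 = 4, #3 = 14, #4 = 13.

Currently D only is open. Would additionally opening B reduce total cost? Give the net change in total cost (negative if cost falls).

Yes — net change −25 (cost falls by 25).

Current service cost with {D}: 270.
Adding B: each retail store re-picks its cheapest; new service cost 212, saving 58.
Extra fixed cost: 33. Net change = 33 − 58 = -25.
(Totals: 313 → 288.)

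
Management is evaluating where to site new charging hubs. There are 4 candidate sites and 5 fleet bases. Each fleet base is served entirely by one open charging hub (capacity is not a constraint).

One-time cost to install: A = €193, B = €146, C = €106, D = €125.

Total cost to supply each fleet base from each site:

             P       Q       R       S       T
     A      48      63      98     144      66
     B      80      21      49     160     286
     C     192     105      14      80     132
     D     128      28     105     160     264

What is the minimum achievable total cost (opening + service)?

Minimum total cost: 570

For any fixed open set, each fleet base goes to its cheapest open site; total = fixed + service.
{A, C}: P→A 48, Q→A 63, R→C 14, S→C 80, T→A 66. Service 271; fixed 299; total 570.
{B, C}: P→B 80, Q→B 21, R→C 14, S→C 80, T→C 132. Service 327; fixed 252; total 579.
{A}: service 419 + fixed 193 = 612
{A, B, C, D}: service 229 + fixed 570 = 799
No other subset beats 570.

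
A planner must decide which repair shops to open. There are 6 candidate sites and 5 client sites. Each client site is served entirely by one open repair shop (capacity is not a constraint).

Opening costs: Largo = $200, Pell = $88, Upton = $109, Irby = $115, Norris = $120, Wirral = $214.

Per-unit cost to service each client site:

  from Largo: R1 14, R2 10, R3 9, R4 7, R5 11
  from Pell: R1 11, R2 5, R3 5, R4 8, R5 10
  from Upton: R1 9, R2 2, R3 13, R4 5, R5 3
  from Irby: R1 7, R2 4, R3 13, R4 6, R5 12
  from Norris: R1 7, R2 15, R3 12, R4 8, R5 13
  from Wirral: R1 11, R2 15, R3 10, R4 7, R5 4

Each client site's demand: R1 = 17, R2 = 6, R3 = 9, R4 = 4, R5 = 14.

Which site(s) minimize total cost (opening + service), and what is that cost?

Open Upton only; minimum total cost 453.

For any fixed open set, each client site goes to its cheapest open site; total = fixed + service.
{Upton}: R1→Upton 9·17=153, R2→Upton 2·6=12, R3→Upton 13·9=117, R4→Upton 5·4=20, R5→Upton 3·14=42. Service 344; fixed 109; total 453.
{Pell, Upton}: service 272 + fixed 197 = 469
{Pell}: R1→Pell 11·17=187, R2→Pell 5·6=30, R3→Pell 5·9=45, R4→Pell 8·4=32, R5→Pell 10·14=140. Service 434; fixed 88; total 522.
{Largo, Pell, Upton, Irby, Norris, Wirral}: service 238 + fixed 846 = 1084
No other subset beats 453.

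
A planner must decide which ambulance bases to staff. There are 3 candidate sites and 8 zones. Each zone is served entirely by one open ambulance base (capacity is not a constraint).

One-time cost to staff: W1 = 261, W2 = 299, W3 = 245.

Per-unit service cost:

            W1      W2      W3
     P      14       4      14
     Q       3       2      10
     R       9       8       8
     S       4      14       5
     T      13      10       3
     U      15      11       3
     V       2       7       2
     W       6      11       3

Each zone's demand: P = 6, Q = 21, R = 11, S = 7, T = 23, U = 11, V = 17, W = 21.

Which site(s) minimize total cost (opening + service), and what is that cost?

For any fixed open set, each zone goes to its cheapest open site; total = fixed + service.
{W3}: P→W3 14·6=84, Q→W3 10·21=210, R→W3 8·11=88, S→W3 5·7=35, T→W3 3·23=69, U→W3 3·11=33, V→W3 2·17=34, W→W3 3·21=63. Service 616; fixed 245; total 861.
{W2, W3}: service 388 + fixed 544 = 932
{W1, W3}: service 462 + fixed 506 = 968
{W1, W2, W3}: P→W2 4·6=24, Q→W2 2·21=42, R→W2 8·11=88, S→W1 4·7=28, T→W3 3·23=69, U→W3 3·11=33, V→W1 2·17=34, W→W3 3·21=63. Service 381; fixed 805; total 1186.
(All 7 nonempty subsets were checked; W3 only is lowest.)

Open W3 only; minimum total cost 861.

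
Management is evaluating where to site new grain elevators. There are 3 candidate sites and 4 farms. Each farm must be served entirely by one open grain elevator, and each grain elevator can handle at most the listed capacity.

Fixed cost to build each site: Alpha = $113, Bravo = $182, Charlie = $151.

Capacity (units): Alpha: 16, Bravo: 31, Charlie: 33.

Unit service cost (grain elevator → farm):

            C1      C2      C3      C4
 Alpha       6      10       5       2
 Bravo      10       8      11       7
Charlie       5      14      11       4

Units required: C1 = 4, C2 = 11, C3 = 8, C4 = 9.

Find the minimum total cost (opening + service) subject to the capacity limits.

Minimum total cost: 449

Open {Charlie}: C1→Charlie 5·4=20, C2→Charlie 14·11=154, C3→Charlie 11·8=88, C4→Charlie 4·9=36.
Loads: Charlie carries 32/33. Service 298; fixed 151; total 449.
Next best feasible plan costs 510.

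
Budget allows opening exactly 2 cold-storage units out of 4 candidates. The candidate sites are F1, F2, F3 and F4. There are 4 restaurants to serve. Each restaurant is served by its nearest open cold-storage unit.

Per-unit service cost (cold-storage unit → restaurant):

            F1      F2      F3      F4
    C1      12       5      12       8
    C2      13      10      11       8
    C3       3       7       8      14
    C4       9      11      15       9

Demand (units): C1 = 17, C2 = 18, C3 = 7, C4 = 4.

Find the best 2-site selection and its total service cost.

With exactly 2 open, each restaurant uses its cheapest among the chosen.
{F2, F4}: C1→F2 5·17=85, C2→F4 8·18=144, C3→F2 7·7=49, C4→F4 9·4=36. Service cost 314.
{F1, F2}: service cost 322
{F1, F4}: service cost 337
Among all 6 size-2 choices, {F2, F4} is lowest.

Choose F2 and F4; total service cost 314.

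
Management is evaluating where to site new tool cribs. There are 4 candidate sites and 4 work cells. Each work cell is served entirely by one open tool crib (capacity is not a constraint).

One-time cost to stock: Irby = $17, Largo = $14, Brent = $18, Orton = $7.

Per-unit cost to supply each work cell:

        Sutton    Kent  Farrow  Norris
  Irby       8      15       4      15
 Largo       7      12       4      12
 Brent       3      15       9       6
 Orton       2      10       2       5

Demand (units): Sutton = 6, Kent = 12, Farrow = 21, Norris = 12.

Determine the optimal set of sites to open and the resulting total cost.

For any fixed open set, each work cell goes to its cheapest open site; total = fixed + service.
{Orton}: Sutton→Orton 2·6=12, Kent→Orton 10·12=120, Farrow→Orton 2·21=42, Norris→Orton 5·12=60. Service 234; fixed 7; total 241.
{Largo, Orton}: service 234 + fixed 21 = 255
{Irby, Orton}: service 234 + fixed 24 = 258
{Irby, Largo, Brent, Orton}: service 234 + fixed 56 = 290
No other subset beats 241.

Open Orton only; minimum total cost 241.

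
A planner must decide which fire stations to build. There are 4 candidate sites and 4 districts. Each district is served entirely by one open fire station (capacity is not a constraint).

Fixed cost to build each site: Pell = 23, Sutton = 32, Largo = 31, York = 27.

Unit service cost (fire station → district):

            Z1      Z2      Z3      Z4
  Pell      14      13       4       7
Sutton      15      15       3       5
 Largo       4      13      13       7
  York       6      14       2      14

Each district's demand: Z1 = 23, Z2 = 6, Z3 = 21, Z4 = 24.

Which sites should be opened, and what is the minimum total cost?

For any fixed open set, each district goes to its cheapest open site; total = fixed + service.
{Sutton, Largo}: Z1→Largo 4·23=92, Z2→Largo 13·6=78, Z3→Sutton 3·21=63, Z4→Sutton 5·24=120. Service 353; fixed 63; total 416.
{Sutton, Largo, York}: service 332 + fixed 90 = 422
{Largo, York}: service 380 + fixed 58 = 438
{Pell, Sutton, Largo, York}: service 332 + fixed 113 = 445
No other subset beats 416.

Open Sutton and Largo; minimum total cost 416.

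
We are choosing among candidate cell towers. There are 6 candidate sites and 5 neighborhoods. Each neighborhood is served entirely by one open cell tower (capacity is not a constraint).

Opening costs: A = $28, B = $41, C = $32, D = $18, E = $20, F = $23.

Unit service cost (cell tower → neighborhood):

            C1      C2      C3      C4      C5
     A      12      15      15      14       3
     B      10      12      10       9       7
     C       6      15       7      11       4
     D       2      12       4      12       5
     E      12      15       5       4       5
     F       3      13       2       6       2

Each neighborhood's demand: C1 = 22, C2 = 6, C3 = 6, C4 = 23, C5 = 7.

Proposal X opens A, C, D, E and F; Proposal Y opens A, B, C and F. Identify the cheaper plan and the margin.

Proposal X: {A, C, D, E, F}: C1→D 2·22=44, C2→D 12·6=72, C3→F 2·6=12, C4→E 4·23=92, C5→F 2·7=14. Service 234; fixed 121; total 355.
Proposal Y: {A, B, C, F}: C1→F 3·22=66, C2→B 12·6=72, C3→F 2·6=12, C4→F 6·23=138, C5→F 2·7=14. Service 302; fixed 124; total 426.
Difference: |355 − 426| = 71.

Proposal X is cheaper by 71.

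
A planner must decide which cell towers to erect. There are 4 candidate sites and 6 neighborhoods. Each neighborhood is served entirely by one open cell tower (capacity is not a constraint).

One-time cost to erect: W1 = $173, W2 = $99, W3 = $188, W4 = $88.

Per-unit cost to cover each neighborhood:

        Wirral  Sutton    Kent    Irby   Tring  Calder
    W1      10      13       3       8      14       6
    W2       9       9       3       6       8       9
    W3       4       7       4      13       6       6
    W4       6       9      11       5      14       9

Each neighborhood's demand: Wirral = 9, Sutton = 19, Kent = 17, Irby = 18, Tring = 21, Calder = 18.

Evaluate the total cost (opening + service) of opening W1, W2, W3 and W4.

Total cost: 1092

Each neighborhood is assigned to its cheapest site among the open ones.
{W1, W2, W3, W4}: Wirral→W3 4·9=36, Sutton→W3 7·19=133, Kent→W1 3·17=51, Irby→W4 5·18=90, Tring→W3 6·21=126, Calder→W1 6·18=108. Service 544; fixed 548; total 1092.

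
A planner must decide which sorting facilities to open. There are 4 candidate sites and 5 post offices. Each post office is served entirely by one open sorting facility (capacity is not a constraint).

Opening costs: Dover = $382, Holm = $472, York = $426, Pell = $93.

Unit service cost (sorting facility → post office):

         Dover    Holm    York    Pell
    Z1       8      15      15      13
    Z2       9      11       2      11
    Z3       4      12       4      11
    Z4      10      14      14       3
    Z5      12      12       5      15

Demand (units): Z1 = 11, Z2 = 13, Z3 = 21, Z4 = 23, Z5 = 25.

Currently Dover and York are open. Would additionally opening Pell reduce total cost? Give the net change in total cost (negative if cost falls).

Yes — net change −68 (cost falls by 68).

Current service cost with {Dover, York}: 553.
Adding Pell: each post office re-picks its cheapest; new service cost 392, saving 161.
Extra fixed cost: 93. Net change = 93 − 161 = -68.
(Totals: 1361 → 1293.)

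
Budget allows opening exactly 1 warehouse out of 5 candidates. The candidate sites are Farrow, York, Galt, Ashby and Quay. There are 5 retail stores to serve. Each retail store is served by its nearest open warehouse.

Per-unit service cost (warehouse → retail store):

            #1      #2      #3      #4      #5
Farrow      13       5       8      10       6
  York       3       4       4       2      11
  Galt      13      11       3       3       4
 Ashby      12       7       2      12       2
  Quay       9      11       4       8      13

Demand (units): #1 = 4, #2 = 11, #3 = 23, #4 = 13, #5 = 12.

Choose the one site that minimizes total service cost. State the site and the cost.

Choose York only; total service cost 306.

With exactly 1 open, each retail store uses its cheapest among the chosen.
{York}: #1→York 3·4=12, #2→York 4·11=44, #3→York 4·23=92, #4→York 2·13=26, #5→York 11·12=132. Service cost 306.
{Galt}: service cost 329
{Ashby}: service cost 351
Among all 5 size-1 choices, {York} is lowest.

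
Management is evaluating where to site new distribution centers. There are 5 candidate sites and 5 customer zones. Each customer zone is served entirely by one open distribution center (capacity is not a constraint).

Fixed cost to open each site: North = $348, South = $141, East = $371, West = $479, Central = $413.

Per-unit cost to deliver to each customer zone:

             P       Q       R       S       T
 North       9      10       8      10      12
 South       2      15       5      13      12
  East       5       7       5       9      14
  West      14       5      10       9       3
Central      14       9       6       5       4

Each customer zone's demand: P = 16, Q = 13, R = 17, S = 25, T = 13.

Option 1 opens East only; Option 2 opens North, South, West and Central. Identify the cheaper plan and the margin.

Option 1 is cheaper by 693.

Option 1: {East}: P→East 5·16=80, Q→East 7·13=91, R→East 5·17=85, S→East 9·25=225, T→East 14·13=182. Service 663; fixed 371; total 1034.
Option 2: {North, South, West, Central}: P→South 2·16=32, Q→West 5·13=65, R→South 5·17=85, S→Central 5·25=125, T→West 3·13=39. Service 346; fixed 1381; total 1727.
Difference: |1034 − 1727| = 693.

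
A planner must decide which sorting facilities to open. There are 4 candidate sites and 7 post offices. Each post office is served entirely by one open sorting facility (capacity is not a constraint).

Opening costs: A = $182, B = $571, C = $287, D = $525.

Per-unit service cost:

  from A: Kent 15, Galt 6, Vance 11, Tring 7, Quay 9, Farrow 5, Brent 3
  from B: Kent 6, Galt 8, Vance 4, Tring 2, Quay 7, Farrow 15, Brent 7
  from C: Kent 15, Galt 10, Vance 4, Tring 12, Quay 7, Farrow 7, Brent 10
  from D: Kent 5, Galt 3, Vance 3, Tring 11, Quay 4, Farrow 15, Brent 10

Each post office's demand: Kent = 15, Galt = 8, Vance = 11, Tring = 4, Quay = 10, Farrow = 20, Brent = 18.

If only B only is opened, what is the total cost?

Each post office is assigned to its cheapest site among the open ones.
{B}: Kent→B 6·15=90, Galt→B 8·8=64, Vance→B 4·11=44, Tring→B 2·4=8, Quay→B 7·10=70, Farrow→B 15·20=300, Brent→B 7·18=126. Service 702; fixed 571; total 1273.

Total cost: 1273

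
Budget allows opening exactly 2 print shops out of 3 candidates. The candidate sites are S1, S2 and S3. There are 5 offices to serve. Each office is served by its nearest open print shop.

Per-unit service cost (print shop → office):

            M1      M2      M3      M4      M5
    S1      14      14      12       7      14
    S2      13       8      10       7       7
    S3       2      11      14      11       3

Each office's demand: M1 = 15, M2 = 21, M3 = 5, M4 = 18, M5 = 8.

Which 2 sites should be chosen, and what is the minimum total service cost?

Choose S2 and S3; total service cost 398.

With exactly 2 open, each office uses its cheapest among the chosen.
{S2, S3}: M1→S3 2·15=30, M2→S2 8·21=168, M3→S2 10·5=50, M4→S2 7·18=126, M5→S3 3·8=24. Service cost 398.
{S1, S3}: service cost 471
{S1, S2}: service cost 595
Among all 3 size-2 choices, {S2, S3} is lowest.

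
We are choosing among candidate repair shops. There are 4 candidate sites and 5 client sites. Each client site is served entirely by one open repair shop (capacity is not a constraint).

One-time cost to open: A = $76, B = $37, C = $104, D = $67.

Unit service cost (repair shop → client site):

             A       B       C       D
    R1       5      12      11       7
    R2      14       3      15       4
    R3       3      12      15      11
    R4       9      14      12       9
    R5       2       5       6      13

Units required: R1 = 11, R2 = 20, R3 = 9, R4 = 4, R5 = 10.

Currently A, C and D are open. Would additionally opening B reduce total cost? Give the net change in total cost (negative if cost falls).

No — net change +17 (cost rises by 17).

Current service cost with {A, C, D}: 218.
Adding B: each client site re-picks its cheapest; new service cost 198, saving 20.
Extra fixed cost: 37. Net change = 37 − 20 = 17.
(Totals: 465 → 482.)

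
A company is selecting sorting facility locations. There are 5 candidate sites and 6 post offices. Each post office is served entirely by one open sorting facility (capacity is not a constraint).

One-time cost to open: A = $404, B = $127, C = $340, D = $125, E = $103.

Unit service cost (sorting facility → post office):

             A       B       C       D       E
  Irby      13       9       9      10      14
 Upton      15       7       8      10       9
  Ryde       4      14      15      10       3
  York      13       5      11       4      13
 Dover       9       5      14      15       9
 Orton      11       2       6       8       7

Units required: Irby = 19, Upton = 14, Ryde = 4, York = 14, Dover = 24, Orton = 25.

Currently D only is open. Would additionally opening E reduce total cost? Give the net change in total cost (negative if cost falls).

Yes — net change −108 (cost falls by 108).

Current service cost with {D}: 986.
Adding E: each post office re-picks its cheapest; new service cost 775, saving 211.
Extra fixed cost: 103. Net change = 103 − 211 = -108.
(Totals: 1111 → 1003.)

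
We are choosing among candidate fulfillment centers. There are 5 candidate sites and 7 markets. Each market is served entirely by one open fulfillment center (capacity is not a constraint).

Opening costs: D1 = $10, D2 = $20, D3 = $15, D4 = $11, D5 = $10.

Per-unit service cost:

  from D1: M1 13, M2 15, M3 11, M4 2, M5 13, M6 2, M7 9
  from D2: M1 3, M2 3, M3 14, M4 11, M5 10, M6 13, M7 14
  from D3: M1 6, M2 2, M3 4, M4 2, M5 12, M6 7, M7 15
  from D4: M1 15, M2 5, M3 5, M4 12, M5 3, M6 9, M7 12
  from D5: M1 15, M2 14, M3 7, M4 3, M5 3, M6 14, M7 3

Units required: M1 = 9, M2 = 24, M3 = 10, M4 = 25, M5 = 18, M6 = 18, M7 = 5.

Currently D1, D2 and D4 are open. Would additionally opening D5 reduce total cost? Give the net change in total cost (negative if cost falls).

Current service cost with {D1, D2, D4}: 334.
Adding D5: each market re-picks its cheapest; new service cost 304, saving 30.
Extra fixed cost: 10. Net change = 10 − 30 = -20.
(Totals: 375 → 355.)

Yes — net change −20 (cost falls by 20).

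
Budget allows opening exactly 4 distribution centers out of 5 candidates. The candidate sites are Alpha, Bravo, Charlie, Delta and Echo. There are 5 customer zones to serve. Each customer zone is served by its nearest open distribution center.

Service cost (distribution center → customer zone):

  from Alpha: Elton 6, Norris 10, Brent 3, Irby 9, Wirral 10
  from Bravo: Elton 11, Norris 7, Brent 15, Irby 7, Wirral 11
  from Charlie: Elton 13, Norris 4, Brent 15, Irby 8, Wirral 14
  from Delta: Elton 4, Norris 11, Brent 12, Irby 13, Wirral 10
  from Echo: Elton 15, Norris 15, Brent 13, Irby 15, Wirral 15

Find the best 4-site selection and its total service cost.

Choose Alpha, Bravo, Charlie and Delta; total service cost 28.

With exactly 4 open, each customer zone uses its cheapest among the chosen.
{Alpha, Bravo, Charlie, Delta}: Elton→Delta 4, Norris→Charlie 4, Brent→Alpha 3, Irby→Bravo 7, Wirral→Alpha 10. Service cost 28.
{Alpha, Charlie, Delta, Echo}: service cost 29
{Alpha, Bravo, Charlie, Echo}: service cost 30
Among all 5 size-4 choices, {Alpha, Bravo, Charlie, Delta} is lowest.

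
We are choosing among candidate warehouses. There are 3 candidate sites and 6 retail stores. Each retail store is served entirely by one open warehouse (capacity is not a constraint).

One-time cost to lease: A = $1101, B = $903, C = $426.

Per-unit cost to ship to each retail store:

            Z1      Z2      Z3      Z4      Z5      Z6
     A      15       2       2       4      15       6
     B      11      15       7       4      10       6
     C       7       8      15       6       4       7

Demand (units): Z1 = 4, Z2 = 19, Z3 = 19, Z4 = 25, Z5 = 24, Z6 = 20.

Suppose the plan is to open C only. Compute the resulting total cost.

Each retail store is assigned to its cheapest site among the open ones.
{C}: Z1→C 7·4=28, Z2→C 8·19=152, Z3→C 15·19=285, Z4→C 6·25=150, Z5→C 4·24=96, Z6→C 7·20=140. Service 851; fixed 426; total 1277.

Total cost: 1277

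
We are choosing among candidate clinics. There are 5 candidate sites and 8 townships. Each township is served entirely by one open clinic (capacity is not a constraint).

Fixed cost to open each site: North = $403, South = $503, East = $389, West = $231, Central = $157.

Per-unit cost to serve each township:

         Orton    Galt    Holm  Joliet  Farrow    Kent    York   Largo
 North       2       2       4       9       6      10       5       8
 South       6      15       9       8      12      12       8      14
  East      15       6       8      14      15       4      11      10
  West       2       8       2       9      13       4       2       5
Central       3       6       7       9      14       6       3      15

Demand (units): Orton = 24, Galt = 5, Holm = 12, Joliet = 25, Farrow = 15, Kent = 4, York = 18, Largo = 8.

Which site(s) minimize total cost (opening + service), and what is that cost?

Open West only; minimum total cost 855.

For any fixed open set, each township goes to its cheapest open site; total = fixed + service.
{West}: Orton→West 2·24=48, Galt→West 8·5=40, Holm→West 2·12=24, Joliet→West 9·25=225, Farrow→West 13·15=195, Kent→West 4·4=16, York→West 2·18=36, Largo→West 5·8=40. Service 624; fixed 231; total 855.
{Central}: Orton→Central 3·24=72, Galt→Central 6·5=30, Holm→Central 7·12=84, Joliet→Central 9·25=225, Farrow→Central 14·15=210, Kent→Central 6·4=24, York→Central 3·18=54, Largo→Central 15·8=120. Service 819; fixed 157; total 976.
{West, Central}: service 614 + fixed 388 = 1002
{North, South, East, West, Central}: Orton→North 2·24=48, Galt→North 2·5=10, Holm→West 2·12=24, Joliet→South 8·25=200, Farrow→North 6·15=90, Kent→East 4·4=16, York→West 2·18=36, Largo→West 5·8=40. Service 464; fixed 1683; total 2147.
No other subset beats 855.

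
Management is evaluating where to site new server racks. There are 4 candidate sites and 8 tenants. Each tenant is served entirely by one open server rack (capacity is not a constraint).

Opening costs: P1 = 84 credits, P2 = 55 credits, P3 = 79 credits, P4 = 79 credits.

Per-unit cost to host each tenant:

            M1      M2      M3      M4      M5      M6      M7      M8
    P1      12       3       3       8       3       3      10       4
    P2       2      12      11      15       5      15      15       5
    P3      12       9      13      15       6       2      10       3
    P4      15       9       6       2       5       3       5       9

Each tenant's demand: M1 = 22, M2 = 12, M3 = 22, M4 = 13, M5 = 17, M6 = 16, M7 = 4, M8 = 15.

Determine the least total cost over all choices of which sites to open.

Minimum total cost: 569

For any fixed open set, each tenant goes to its cheapest open site; total = fixed + service.
{P1, P2, P4}: M1→P2 2·22=44, M2→P1 3·12=36, M3→P1 3·22=66, M4→P4 2·13=26, M5→P1 3·17=51, M6→P1 3·16=48, M7→P4 5·4=20, M8→P1 4·15=60. Service 351; fixed 218; total 569.
{P1, P2}: service 449 + fixed 139 = 588
{P1, P2, P3, P4}: service 320 + fixed 297 = 617
{P2}: service 1085 + fixed 55 = 1140
No other subset beats 569.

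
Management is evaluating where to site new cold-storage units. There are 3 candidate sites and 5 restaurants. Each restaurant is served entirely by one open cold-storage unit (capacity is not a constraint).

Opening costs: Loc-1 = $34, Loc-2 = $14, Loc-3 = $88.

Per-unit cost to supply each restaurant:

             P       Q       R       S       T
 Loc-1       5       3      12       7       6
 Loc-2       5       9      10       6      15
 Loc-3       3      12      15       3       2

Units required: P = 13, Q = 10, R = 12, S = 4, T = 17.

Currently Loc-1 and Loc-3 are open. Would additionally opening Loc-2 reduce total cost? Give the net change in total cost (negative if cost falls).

Current service cost with {Loc-1, Loc-3}: 259.
Adding Loc-2: each restaurant re-picks its cheapest; new service cost 235, saving 24.
Extra fixed cost: 14. Net change = 14 − 24 = -10.
(Totals: 381 → 371.)

Yes — net change −10 (cost falls by 10).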